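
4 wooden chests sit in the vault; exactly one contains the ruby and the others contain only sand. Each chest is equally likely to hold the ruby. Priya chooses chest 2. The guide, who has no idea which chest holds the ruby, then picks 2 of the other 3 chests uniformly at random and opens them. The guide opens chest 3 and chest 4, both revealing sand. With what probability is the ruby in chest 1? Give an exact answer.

1/2

Consider each possible location of the ruby in turn.
If it is in either of chests 1 and 2 (prior 1/4 each): the guide picks exactly this set with probability 1/3 regardless, and none is the prize; weight (1/4)·(1/3) = 1/12 each.
If it is in either of chests 3 and 4 (prior 1/4 each): that chest was opened and seen not to hold the prize — ruled out; weight (1/4)·0 = 0 each.
The weights sum to 1/6.
So P(the ruby in chest 1 | the guide opened chest 3 and chest 4) = (1/12) / (1/6) = 1/2.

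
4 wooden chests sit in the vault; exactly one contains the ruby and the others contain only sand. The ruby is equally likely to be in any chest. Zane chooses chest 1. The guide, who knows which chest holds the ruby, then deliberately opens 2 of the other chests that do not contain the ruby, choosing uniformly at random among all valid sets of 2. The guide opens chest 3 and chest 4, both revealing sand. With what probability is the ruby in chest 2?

Consider each possible location of the ruby in turn.
If it is in chest 1 (prior 1/4): the guide has 3 equally likely choices, so probability 1/3; weight (1/4)·(1/3) = 1/12.
If it is in chest 2 (prior 1/4): the guide has no choice, probability 1; weight (1/4)·1 = 1/4.
If it is in either of chests 3 and 4 (prior 1/4 each): that chest was opened and seen not to hold the prize — ruled out; weight (1/4)·0 = 0 each.
The weights sum to 1/3.
So P(the ruby in chest 2 | the guide opened chest 3 and chest 4) = (1/4) / (1/3) = 3/4.

3/4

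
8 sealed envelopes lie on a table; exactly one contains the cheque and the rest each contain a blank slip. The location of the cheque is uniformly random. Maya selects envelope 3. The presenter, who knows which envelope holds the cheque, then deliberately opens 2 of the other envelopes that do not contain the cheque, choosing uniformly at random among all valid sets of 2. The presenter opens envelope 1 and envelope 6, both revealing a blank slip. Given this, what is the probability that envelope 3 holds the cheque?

Apply Bayes' rule, conditioning on where the cheque actually is.
If it is in either of envelopes 1 and 6 (prior 1/8 each): that envelope was opened and seen not to hold the prize — ruled out; weight (1/8)·0 = 0 each.
If it is in any of envelopes 2, 4, 5, 7, and 8 (prior 1/8 each): the presenter has 15 equally likely choices, so probability 1/15; weight (1/8)·(1/15) = 1/120 each.
If it is in envelope 3 (prior 1/8): the presenter has 21 equally likely choices, so probability 1/21; weight (1/8)·(1/21) = 1/168.
The weights sum to 1/21.
So P(the cheque in envelope 3 | the presenter opened envelope 1 and envelope 6) = (1/168) / (1/21) = 1/8.

1/8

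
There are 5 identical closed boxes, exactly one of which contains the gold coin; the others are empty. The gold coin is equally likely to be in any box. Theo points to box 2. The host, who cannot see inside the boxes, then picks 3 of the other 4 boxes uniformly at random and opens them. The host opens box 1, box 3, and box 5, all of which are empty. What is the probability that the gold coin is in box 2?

Condition on the true location of the gold coin.
If it is in any of boxes 1, 3, and 5 (prior 1/5 each): that box was opened and seen not to hold the prize — ruled out; weight (1/5)·0 = 0 each.
If it is in either of boxes 2 and 4 (prior 1/5 each): the host picks exactly this set with probability 1/4 regardless, and none is the prize; weight (1/5)·(1/4) = 1/20 each.
The weights sum to 1/10.
So P(the gold coin in box 2 | the host opened box 1, box 3, and box 5) = (1/20) / (1/10) = 1/2.

1/2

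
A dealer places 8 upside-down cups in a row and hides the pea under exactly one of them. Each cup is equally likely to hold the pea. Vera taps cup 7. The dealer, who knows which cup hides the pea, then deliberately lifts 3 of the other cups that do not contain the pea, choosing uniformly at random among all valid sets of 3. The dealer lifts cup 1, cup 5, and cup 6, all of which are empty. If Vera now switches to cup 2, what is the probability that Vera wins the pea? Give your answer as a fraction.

7/32

Condition on the true location of the pea.
If it is under any of cups 1, 5, and 6 (prior 1/8 each): that cup was opened and seen not to hold the prize — ruled out; weight (1/8)·0 = 0 each.
If it is under any of cups 2, 3, 4, and 8 (prior 1/8 each): the dealer has 20 equally likely choices, so probability 1/20; weight (1/8)·(1/20) = 1/160 each.
If it is under cup 7 (prior 1/8): the dealer has 35 equally likely choices, so probability 1/35; weight (1/8)·(1/35) = 1/280.
The weights sum to 1/35.
So P(the pea under cup 2 | the dealer opened cup 1, cup 5, and cup 6) = (1/160) / (1/35) = 7/32.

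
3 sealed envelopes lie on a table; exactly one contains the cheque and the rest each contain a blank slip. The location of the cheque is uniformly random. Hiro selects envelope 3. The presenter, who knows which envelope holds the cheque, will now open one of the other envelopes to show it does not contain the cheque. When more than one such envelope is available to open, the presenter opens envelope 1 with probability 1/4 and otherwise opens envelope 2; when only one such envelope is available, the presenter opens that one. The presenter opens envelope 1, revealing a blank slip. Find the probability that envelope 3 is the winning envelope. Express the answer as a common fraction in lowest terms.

Apply Bayes' rule, conditioning on where the cheque actually is.
If it is in envelope 1 (prior 1/3): the presenter opened envelope 1, so this case is ruled out; weight (1/3)·0 = 0.
If it is in envelope 2 (prior 1/3): only envelope 1 is available, probability 1; weight (1/3)·1 = 1/3.
If it is in envelope 3 (prior 1/3): envelope 1 is available, opened with probability 1/4; weight (1/3)·(1/4) = 1/12.
The weights sum to 5/12.
So P(the cheque in envelope 3 | the presenter opened envelope 1) = (1/12) / (5/12) = 1/5.

1/5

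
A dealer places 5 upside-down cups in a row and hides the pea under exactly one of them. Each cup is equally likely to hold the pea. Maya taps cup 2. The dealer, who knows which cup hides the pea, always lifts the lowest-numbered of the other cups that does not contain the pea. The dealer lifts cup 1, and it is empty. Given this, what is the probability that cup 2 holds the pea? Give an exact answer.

1/4

Apply Bayes' rule, conditioning on where the pea actually is.
If it is under cup 1 (prior 1/5): the dealer opened cup 1, so this case is ruled out; weight (1/5)·0 = 0.
If it is under any of cups 2, 3, 4, and 5 (prior 1/5 each): cup 1 is the lowest-numbered option available, probability 1; weight (1/5)·1 = 1/5 each.
The weights sum to 4/5.
So P(the pea under cup 2 | the dealer opened cup 1) = (1/5) / (4/5) = 1/4.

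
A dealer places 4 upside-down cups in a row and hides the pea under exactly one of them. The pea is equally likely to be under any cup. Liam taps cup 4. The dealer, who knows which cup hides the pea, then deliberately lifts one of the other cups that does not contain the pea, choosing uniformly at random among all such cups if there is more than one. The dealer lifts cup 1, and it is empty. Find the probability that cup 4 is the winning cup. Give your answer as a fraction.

Condition on the true location of the pea.
If it is under cup 1 (prior 1/4): the dealer opened cup 1, so this case is ruled out; weight (1/4)·0 = 0.
If it is under either of cups 2 and 3 (prior 1/4 each): the dealer has 2 equally likely choices, so probability 1/2; weight (1/4)·(1/2) = 1/8 each.
If it is under cup 4 (prior 1/4): the dealer has 3 equally likely choices, so probability 1/3; weight (1/4)·(1/3) = 1/12.
The weights sum to 1/3.
So P(the pea under cup 4 | the dealer opened cup 1) = (1/12) / (1/3) = 1/4.

1/4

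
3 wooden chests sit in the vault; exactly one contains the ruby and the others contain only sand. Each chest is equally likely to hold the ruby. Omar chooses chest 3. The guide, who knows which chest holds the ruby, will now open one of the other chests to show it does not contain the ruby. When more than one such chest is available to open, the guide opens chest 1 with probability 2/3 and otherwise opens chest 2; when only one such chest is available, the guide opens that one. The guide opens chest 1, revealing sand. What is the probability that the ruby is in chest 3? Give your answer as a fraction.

2/5

Consider each possible location of the ruby in turn.
If it is in chest 1 (prior 1/3): the guide opened chest 1, so this case is ruled out; weight (1/3)·0 = 0.
If it is in chest 2 (prior 1/3): only chest 1 is available, probability 1; weight (1/3)·1 = 1/3.
If it is in chest 3 (prior 1/3): chest 1 is available, opened with probability 2/3; weight (1/3)·(2/3) = 2/9.
The weights sum to 5/9.
So P(the ruby in chest 3 | the guide opened chest 1) = (2/9) / (5/9) = 2/5.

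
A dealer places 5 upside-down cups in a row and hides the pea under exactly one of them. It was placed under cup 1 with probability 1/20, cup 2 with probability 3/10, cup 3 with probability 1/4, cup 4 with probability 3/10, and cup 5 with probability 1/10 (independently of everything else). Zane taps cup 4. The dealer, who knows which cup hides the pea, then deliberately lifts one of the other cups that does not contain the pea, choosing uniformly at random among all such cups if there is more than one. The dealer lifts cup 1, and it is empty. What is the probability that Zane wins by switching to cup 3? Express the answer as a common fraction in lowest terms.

Apply Bayes' rule, conditioning on where the pea actually is.
If it is under cup 1 (prior 1/20): the dealer opened cup 1, so this case is ruled out; weight (1/20)·0 = 0.
If it is under cup 2 (prior 3/10): the dealer has 3 equally likely choices, so probability 1/3; weight (3/10)·(1/3) = 1/10.
If it is under cup 3 (prior 1/4): the dealer has 3 equally likely choices, so probability 1/3; weight (1/4)·(1/3) = 1/12.
If it is under cup 4 (prior 3/10): the dealer has 4 equally likely choices, so probability 1/4; weight (3/10)·(1/4) = 3/40.
If it is under cup 5 (prior 1/10): the dealer has 3 equally likely choices, so probability 1/3; weight (1/10)·(1/3) = 1/30.
The weights sum to 7/24.
So P(the pea under cup 3 | the dealer opened cup 1) = (1/12) / (7/24) = 2/7.

2/7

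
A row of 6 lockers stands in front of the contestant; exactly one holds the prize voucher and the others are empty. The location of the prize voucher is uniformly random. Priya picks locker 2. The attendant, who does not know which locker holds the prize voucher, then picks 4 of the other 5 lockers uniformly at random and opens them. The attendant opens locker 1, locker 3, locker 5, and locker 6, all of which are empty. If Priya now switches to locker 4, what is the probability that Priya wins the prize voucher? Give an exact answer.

1/2

Apply Bayes' rule, conditioning on where the prize voucher actually is.
If it is in any of lockers 1, 3, 5, and 6 (prior 1/6 each): that locker was opened and seen not to hold the prize — ruled out; weight (1/6)·0 = 0 each.
If it is in either of lockers 2 and 4 (prior 1/6 each): the attendant picks exactly this set with probability 1/5 regardless, and none is the prize; weight (1/6)·(1/5) = 1/30 each.
The weights sum to 1/15.
So P(the prize voucher in locker 4 | the attendant opened locker 1, locker 3, locker 5, and locker 6) = (1/30) / (1/15) = 1/2.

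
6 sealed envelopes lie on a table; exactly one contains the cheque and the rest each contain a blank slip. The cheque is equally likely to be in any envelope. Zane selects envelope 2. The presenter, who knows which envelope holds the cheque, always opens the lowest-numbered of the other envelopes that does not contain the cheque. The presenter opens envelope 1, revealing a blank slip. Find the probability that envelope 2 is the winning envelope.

Apply Bayes' rule, conditioning on where the cheque actually is.
If it is in envelope 1 (prior 1/6): the presenter opened envelope 1, so this case is ruled out; weight (1/6)·0 = 0.
If it is in any of envelopes 2, 3, 4, 5, and 6 (prior 1/6 each): envelope 1 is the lowest-numbered option available, probability 1; weight (1/6)·1 = 1/6 each.
The weights sum to 5/6.
So P(the cheque in envelope 2 | the presenter opened envelope 1) = (1/6) / (5/6) = 1/5.

1/5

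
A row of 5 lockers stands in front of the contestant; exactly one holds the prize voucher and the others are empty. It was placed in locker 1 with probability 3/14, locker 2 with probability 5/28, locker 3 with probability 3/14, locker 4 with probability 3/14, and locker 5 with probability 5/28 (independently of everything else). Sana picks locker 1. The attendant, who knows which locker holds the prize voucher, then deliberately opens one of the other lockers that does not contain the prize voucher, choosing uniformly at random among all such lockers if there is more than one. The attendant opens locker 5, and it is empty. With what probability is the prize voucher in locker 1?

9/43

Apply Bayes' rule, conditioning on where the prize voucher actually is.
If it is in locker 1 (prior 3/14): the attendant has 4 equally likely choices, so probability 1/4; weight (3/14)·(1/4) = 3/56.
If it is in locker 2 (prior 5/28): the attendant has 3 equally likely choices, so probability 1/3; weight (5/28)·(1/3) = 5/84.
If it is in either of lockers 3 and 4 (prior 3/14 each): the attendant has 3 equally likely choices, so probability 1/3; weight (3/14)·(1/3) = 1/14 each.
If it is in locker 5 (prior 5/28): the attendant opened locker 5, so this case is ruled out; weight (5/28)·0 = 0.
The weights sum to 43/168.
So P(the prize voucher in locker 1 | the attendant opened locker 5) = (3/56) / (43/168) = 9/43.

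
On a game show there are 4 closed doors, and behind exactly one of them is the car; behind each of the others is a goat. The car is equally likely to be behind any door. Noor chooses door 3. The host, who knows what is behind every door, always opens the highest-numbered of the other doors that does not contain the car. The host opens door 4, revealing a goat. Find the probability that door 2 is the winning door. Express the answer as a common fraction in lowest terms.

Condition on the true location of the car.
If it is behind any of doors 1, 2, and 3 (prior 1/4 each): door 4 is the highest-numbered option available, probability 1; weight (1/4)·1 = 1/4 each.
If it is behind door 4 (prior 1/4): the host opened door 4, so this case is ruled out; weight (1/4)·0 = 0.
The weights sum to 3/4.
So P(the car behind door 2 | the host opened door 4) = (1/4) / (3/4) = 1/3.

1/3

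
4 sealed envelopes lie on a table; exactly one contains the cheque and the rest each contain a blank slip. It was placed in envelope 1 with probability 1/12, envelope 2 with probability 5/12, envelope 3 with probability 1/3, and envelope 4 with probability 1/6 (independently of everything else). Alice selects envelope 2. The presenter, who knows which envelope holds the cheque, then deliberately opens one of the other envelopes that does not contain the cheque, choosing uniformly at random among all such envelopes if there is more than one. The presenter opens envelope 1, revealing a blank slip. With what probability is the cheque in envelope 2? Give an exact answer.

Apply Bayes' rule, conditioning on where the cheque actually is.
If it is in envelope 1 (prior 1/12): the presenter opened envelope 1, so this case is ruled out; weight (1/12)·0 = 0.
If it is in envelope 2 (prior 5/12): the presenter has 3 equally likely choices, so probability 1/3; weight (5/12)·(1/3) = 5/36.
If it is in envelope 3 (prior 1/3): the presenter has 2 equally likely choices, so probability 1/2; weight (1/3)·(1/2) = 1/6.
If it is in envelope 4 (prior 1/6): the presenter has 2 equally likely choices, so probability 1/2; weight (1/6)·(1/2) = 1/12.
The weights sum to 7/18.
So P(the cheque in envelope 2 | the presenter opened envelope 1) = (5/36) / (7/18) = 5/14.

5/14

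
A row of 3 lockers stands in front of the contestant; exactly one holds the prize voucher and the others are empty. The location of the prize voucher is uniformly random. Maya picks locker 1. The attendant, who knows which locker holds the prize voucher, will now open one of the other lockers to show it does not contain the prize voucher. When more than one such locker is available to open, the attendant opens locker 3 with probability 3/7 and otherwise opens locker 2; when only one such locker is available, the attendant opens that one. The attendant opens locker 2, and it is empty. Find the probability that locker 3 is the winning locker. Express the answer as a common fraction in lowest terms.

7/11

Apply Bayes' rule, conditioning on where the prize voucher actually is.
If it is in locker 1 (prior 1/3): locker 3 is available but not opened, probability 4/7; weight (1/3)·(4/7) = 4/21.
If it is in locker 2 (prior 1/3): the attendant opened locker 2, so this case is ruled out; weight (1/3)·0 = 0.
If it is in locker 3 (prior 1/3): only locker 2 is available, probability 1; weight (1/3)·1 = 1/3.
The weights sum to 11/21.
So P(the prize voucher in locker 3 | the attendant opened locker 2) = (1/3) / (11/21) = 7/11.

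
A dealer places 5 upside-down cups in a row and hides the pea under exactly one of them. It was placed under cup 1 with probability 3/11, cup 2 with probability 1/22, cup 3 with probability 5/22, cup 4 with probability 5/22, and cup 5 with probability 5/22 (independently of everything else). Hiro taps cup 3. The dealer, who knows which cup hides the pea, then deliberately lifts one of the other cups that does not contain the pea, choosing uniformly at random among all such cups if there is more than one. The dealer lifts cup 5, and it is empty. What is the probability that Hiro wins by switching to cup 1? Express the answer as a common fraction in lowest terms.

Consider each possible location of the pea in turn.
If it is under cup 1 (prior 3/11): the dealer has 3 equally likely choices, so probability 1/3; weight (3/11)·(1/3) = 1/11.
If it is under cup 2 (prior 1/22): the dealer has 3 equally likely choices, so probability 1/3; weight (1/22)·(1/3) = 1/66.
If it is under cup 3 (prior 5/22): the dealer has 4 equally likely choices, so probability 1/4; weight (5/22)·(1/4) = 5/88.
If it is under cup 4 (prior 5/22): the dealer has 3 equally likely choices, so probability 1/3; weight (5/22)·(1/3) = 5/66.
If it is under cup 5 (prior 5/22): the dealer opened cup 5, so this case is ruled out; weight (5/22)·0 = 0.
The weights sum to 21/88.
So P(the pea under cup 1 | the dealer opened cup 5) = (1/11) / (21/88) = 8/21.

8/21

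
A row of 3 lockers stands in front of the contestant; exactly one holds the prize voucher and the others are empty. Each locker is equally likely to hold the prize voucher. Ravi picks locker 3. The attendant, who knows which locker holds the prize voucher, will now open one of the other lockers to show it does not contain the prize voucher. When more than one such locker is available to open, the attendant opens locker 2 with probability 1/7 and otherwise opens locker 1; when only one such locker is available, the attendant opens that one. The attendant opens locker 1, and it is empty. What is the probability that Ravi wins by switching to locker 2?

Condition on the true location of the prize voucher.
If it is in locker 1 (prior 1/3): the attendant opened locker 1, so this case is ruled out; weight (1/3)·0 = 0.
If it is in locker 2 (prior 1/3): only locker 1 is available, probability 1; weight (1/3)·1 = 1/3.
If it is in locker 3 (prior 1/3): locker 2 is available but not opened, probability 6/7; weight (1/3)·(6/7) = 2/7.
The weights sum to 13/21.
So P(the prize voucher in locker 2 | the attendant opened locker 1) = (1/3) / (13/21) = 7/13.

7/13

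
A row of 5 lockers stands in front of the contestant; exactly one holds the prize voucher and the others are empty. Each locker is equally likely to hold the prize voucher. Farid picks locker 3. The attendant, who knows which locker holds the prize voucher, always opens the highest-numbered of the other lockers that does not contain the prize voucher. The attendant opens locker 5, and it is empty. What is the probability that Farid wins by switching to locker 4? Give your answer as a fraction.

Consider each possible location of the prize voucher in turn.
If it is in any of lockers 1, 2, 3, and 4 (prior 1/5 each): locker 5 is the highest-numbered option available, probability 1; weight (1/5)·1 = 1/5 each.
If it is in locker 5 (prior 1/5): the attendant opened locker 5, so this case is ruled out; weight (1/5)·0 = 0.
The weights sum to 4/5.
So P(the prize voucher in locker 4 | the attendant opened locker 5) = (1/5) / (4/5) = 1/4.

1/4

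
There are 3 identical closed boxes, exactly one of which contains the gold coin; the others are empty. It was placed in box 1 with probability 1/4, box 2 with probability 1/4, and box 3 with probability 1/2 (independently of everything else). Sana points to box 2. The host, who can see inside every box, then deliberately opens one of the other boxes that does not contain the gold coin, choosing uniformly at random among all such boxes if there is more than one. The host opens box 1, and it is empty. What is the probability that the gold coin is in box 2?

Apply Bayes' rule, conditioning on where the gold coin actually is.
If it is in box 1 (prior 1/4): the host opened box 1, so this case is ruled out; weight (1/4)·0 = 0.
If it is in box 2 (prior 1/4): the host has 2 equally likely choices, so probability 1/2; weight (1/4)·(1/2) = 1/8.
If it is in box 3 (prior 1/2): the host has no choice, probability 1; weight (1/2)·1 = 1/2.
The weights sum to 5/8.
So P(the gold coin in box 2 | the host opened box 1) = (1/8) / (5/8) = 1/5.

1/5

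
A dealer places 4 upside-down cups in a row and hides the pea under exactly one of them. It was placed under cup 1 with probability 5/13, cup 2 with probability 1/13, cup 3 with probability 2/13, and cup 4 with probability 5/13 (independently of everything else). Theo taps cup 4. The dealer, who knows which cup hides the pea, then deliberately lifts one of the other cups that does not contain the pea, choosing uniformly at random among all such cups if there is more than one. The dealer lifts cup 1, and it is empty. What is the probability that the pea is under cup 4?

Condition on the true location of the pea.
If it is under cup 1 (prior 5/13): the dealer opened cup 1, so this case is ruled out; weight (5/13)·0 = 0.
If it is under cup 2 (prior 1/13): the dealer has 2 equally likely choices, so probability 1/2; weight (1/13)·(1/2) = 1/26.
If it is under cup 3 (prior 2/13): the dealer has 2 equally likely choices, so probability 1/2; weight (2/13)·(1/2) = 1/13.
If it is under cup 4 (prior 5/13): the dealer has 3 equally likely choices, so probability 1/3; weight (5/13)·(1/3) = 5/39.
The weights sum to 19/78.
So P(the pea under cup 4 | the dealer opened cup 1) = (5/39) / (19/78) = 10/19.

10/19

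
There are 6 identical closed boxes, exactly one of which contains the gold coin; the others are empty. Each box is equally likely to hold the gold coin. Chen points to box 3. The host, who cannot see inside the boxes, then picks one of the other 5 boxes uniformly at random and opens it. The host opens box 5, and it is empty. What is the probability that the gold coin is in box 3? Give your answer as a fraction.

Apply Bayes' rule, conditioning on where the gold coin actually is.
If it is in any of boxes 1, 2, 3, 4, and 6 (prior 1/6 each): the host picks box 5 with probability 1/5 regardless, and it is not the prize; weight (1/6)·(1/5) = 1/30 each.
If it is in box 5 (prior 1/6): the host opened box 5, so this case is ruled out; weight (1/6)·0 = 0.
The weights sum to 1/6.
So P(the gold coin in box 3 | the host opened box 5) = (1/30) / (1/6) = 1/5.

1/5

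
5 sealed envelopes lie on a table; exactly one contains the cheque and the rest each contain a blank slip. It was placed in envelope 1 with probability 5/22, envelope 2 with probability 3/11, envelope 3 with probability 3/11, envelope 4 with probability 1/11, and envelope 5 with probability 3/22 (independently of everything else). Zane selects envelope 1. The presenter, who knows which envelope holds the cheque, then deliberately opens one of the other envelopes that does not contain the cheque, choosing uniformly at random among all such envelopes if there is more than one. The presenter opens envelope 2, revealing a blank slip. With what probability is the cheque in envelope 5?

Consider each possible location of the cheque in turn.
If it is in envelope 1 (prior 5/22): the presenter has 4 equally likely choices, so probability 1/4; weight (5/22)·(1/4) = 5/88.
If it is in envelope 2 (prior 3/11): the presenter opened envelope 2, so this case is ruled out; weight (3/11)·0 = 0.
If it is in envelope 3 (prior 3/11): the presenter has 3 equally likely choices, so probability 1/3; weight (3/11)·(1/3) = 1/11.
If it is in envelope 4 (prior 1/11): the presenter has 3 equally likely choices, so probability 1/3; weight (1/11)·(1/3) = 1/33.
If it is in envelope 5 (prior 3/22): the presenter has 3 equally likely choices, so probability 1/3; weight (3/22)·(1/3) = 1/22.
The weights sum to 59/264.
So P(the cheque in envelope 5 | the presenter opened envelope 2) = (1/22) / (59/264) = 12/59.

12/59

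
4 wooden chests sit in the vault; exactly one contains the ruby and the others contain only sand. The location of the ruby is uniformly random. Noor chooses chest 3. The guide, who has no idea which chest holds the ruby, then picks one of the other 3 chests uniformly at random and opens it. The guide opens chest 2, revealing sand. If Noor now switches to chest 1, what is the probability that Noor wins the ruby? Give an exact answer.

Because the guide chose which chest to open without knowing where the ruby is, the choice is independent of the prize location. Learning that chest 2 does not hold the ruby simply rules out that one location and leaves the remaining 3 chests still equally likely by symmetry.
So P(the ruby in chest 1) = 1/3.

1/3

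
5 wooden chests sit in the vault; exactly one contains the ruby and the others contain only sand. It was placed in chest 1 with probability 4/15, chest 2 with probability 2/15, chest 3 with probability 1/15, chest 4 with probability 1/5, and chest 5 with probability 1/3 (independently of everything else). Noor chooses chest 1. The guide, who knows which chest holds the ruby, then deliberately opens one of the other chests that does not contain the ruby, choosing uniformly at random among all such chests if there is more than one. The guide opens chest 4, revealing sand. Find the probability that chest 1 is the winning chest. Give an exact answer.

Apply Bayes' rule, conditioning on where the ruby actually is.
If it is in chest 1 (prior 4/15): the guide has 4 equally likely choices, so probability 1/4; weight (4/15)·(1/4) = 1/15.
If it is in chest 2 (prior 2/15): the guide has 3 equally likely choices, so probability 1/3; weight (2/15)·(1/3) = 2/45.
If it is in chest 3 (prior 1/15): the guide has 3 equally likely choices, so probability 1/3; weight (1/15)·(1/3) = 1/45.
If it is in chest 4 (prior 1/5): the guide opened chest 4, so this case is ruled out; weight (1/5)·0 = 0.
If it is in chest 5 (prior 1/3): the guide has 3 equally likely choices, so probability 1/3; weight (1/3)·(1/3) = 1/9.
The weights sum to 11/45.
So P(the ruby in chest 1 | the guide opened chest 4) = (1/15) / (11/45) = 3/11.

3/11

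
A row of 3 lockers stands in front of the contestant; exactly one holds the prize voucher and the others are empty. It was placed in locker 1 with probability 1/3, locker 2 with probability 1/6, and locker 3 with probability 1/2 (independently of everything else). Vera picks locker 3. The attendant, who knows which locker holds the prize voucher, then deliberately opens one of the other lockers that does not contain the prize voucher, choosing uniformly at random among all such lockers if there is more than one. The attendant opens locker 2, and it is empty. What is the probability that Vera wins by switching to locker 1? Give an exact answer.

4/7

Consider each possible location of the prize voucher in turn.
If it is in locker 1 (prior 1/3): the attendant has no choice, probability 1; weight (1/3)·1 = 1/3.
If it is in locker 2 (prior 1/6): the attendant opened locker 2, so this case is ruled out; weight (1/6)·0 = 0.
If it is in locker 3 (prior 1/2): the attendant has 2 equally likely choices, so probability 1/2; weight (1/2)·(1/2) = 1/4.
The weights sum to 7/12.
So P(the prize voucher in locker 1 | the attendant opened locker 2) = (1/3) / (7/12) = 4/7.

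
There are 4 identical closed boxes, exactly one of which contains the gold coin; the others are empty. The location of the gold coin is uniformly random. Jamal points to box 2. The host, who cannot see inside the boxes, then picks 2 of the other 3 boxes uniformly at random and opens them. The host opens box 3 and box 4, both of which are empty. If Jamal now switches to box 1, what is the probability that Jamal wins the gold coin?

Because the host chose which boxes to open without knowing where the gold coin is, the choice is independent of the prize location. Learning that none of the 2 opened boxes holds the gold coin simply rules out those 2 locations and leaves the remaining 2 boxes still equally likely by symmetry.
So P(the gold coin in box 1) = 1/2.

1/2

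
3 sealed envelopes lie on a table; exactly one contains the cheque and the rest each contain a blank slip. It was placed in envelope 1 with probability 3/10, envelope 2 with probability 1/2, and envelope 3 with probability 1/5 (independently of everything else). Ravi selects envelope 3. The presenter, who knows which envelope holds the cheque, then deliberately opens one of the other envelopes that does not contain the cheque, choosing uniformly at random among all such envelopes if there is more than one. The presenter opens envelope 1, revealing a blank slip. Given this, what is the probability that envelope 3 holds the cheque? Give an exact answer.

Condition on the true location of the cheque.
If it is in envelope 1 (prior 3/10): the presenter opened envelope 1, so this case is ruled out; weight (3/10)·0 = 0.
If it is in envelope 2 (prior 1/2): the presenter has no choice, probability 1; weight (1/2)·1 = 1/2.
If it is in envelope 3 (prior 1/5): the presenter has 2 equally likely choices, so probability 1/2; weight (1/5)·(1/2) = 1/10.
The weights sum to 3/5.
So P(the cheque in envelope 3 | the presenter opened envelope 1) = (1/10) / (3/5) = 1/6.

1/6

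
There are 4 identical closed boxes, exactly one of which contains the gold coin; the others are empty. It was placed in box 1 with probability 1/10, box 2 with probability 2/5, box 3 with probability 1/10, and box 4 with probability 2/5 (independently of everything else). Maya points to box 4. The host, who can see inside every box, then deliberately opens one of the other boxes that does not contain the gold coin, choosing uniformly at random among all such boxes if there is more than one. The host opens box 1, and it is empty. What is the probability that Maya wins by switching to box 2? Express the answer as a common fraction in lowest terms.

12/23

Consider each possible location of the gold coin in turn.
If it is in box 1 (prior 1/10): the host opened box 1, so this case is ruled out; weight (1/10)·0 = 0.
If it is in box 2 (prior 2/5): the host has 2 equally likely choices, so probability 1/2; weight (2/5)·(1/2) = 1/5.
If it is in box 3 (prior 1/10): the host has 2 equally likely choices, so probability 1/2; weight (1/10)·(1/2) = 1/20.
If it is in box 4 (prior 2/5): the host has 3 equally likely choices, so probability 1/3; weight (2/5)·(1/3) = 2/15.
The weights sum to 23/60.
So P(the gold coin in box 2 | the host opened box 1) = (1/5) / (23/60) = 12/23.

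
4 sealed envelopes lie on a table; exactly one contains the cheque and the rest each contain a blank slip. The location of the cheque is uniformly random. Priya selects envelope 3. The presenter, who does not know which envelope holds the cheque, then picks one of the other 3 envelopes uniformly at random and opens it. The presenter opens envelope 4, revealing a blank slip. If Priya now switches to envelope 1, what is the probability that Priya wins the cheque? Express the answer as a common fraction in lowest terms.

Because the presenter chose which envelope to open without knowing where the cheque is, the choice is independent of the prize location. Learning that envelope 4 does not hold the cheque simply rules out that one location and leaves the remaining 3 envelopes still equally likely by symmetry.
So P(the cheque in envelope 1) = 1/3.

1/3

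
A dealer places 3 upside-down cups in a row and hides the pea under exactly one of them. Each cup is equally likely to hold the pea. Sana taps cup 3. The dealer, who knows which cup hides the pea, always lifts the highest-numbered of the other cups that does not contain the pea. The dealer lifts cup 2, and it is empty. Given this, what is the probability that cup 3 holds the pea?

Condition on the true location of the pea.
If it is under either of cups 1 and 3 (prior 1/3 each): cup 2 is the highest-numbered option available, probability 1; weight (1/3)·1 = 1/3 each.
If it is under cup 2 (prior 1/3): the dealer opened cup 2, so this case is ruled out; weight (1/3)·0 = 0.
The weights sum to 2/3.
So P(the pea under cup 3 | the dealer opened cup 2) = (1/3) / (2/3) = 1/2.

1/2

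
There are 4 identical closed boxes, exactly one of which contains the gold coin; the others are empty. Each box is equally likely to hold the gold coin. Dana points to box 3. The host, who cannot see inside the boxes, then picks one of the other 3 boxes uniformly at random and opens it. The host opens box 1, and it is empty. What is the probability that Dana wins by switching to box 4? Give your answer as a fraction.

Because the host chose which box to open without knowing where the gold coin is, the choice is independent of the prize location. Learning that box 1 does not hold the gold coin simply rules out that one location and leaves the remaining 3 boxes still equally likely by symmetry.
So P(the gold coin in box 4) = 1/3.

1/3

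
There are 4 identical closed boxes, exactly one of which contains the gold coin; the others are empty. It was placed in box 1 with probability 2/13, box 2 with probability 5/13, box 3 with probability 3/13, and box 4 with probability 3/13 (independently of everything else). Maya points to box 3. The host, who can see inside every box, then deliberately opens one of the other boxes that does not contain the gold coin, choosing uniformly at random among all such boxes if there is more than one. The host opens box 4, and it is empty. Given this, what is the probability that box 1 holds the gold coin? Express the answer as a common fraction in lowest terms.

Condition on the true location of the gold coin.
If it is in box 1 (prior 2/13): the host has 2 equally likely choices, so probability 1/2; weight (2/13)·(1/2) = 1/13.
If it is in box 2 (prior 5/13): the host has 2 equally likely choices, so probability 1/2; weight (5/13)·(1/2) = 5/26.
If it is in box 3 (prior 3/13): the host has 3 equally likely choices, so probability 1/3; weight (3/13)·(1/3) = 1/13.
If it is in box 4 (prior 3/13): the host opened box 4, so this case is ruled out; weight (3/13)·0 = 0.
The weights sum to 9/26.
So P(the gold coin in box 1 | the host opened box 4) = (1/13) / (9/26) = 2/9.

2/9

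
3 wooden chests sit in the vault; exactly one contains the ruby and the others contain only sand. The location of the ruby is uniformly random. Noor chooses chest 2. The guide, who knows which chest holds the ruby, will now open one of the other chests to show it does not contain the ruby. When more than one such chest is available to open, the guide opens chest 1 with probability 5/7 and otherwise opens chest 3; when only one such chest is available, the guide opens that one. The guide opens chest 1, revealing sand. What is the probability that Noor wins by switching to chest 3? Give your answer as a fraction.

Consider each possible location of the ruby in turn.
If it is in chest 1 (prior 1/3): the guide opened chest 1, so this case is ruled out; weight (1/3)·0 = 0.
If it is in chest 2 (prior 1/3): chest 1 is available, opened with probability 5/7; weight (1/3)·(5/7) = 5/21.
If it is in chest 3 (prior 1/3): only chest 1 is available, probability 1; weight (1/3)·1 = 1/3.
The weights sum to 4/7.
So P(the ruby in chest 3 | the guide opened chest 1) = (1/3) / (4/7) = 7/12.

7/12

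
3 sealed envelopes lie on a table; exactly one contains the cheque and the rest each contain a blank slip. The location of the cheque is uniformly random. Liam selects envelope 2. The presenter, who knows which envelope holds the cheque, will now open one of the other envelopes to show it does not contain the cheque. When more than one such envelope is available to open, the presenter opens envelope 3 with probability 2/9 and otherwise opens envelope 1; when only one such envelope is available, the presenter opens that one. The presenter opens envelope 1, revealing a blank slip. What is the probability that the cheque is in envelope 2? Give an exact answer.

Consider each possible location of the cheque in turn.
If it is in envelope 1 (prior 1/3): the presenter opened envelope 1, so this case is ruled out; weight (1/3)·0 = 0.
If it is in envelope 2 (prior 1/3): envelope 3 is available but not opened, probability 7/9; weight (1/3)·(7/9) = 7/27.
If it is in envelope 3 (prior 1/3): only envelope 1 is available, probability 1; weight (1/3)·1 = 1/3.
The weights sum to 16/27.
So P(the cheque in envelope 2 | the presenter opened envelope 1) = (7/27) / (16/27) = 7/16.

7/16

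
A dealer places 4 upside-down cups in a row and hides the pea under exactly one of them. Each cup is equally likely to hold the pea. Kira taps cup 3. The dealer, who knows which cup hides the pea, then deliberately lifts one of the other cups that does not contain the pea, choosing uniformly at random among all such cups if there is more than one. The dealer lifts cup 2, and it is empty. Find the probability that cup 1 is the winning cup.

3/8

Condition on the true location of the pea.
If it is under either of cups 1 and 4 (prior 1/4 each): the dealer has 2 equally likely choices, so probability 1/2; weight (1/4)·(1/2) = 1/8 each.
If it is under cup 2 (prior 1/4): the dealer opened cup 2, so this case is ruled out; weight (1/4)·0 = 0.
If it is under cup 3 (prior 1/4): the dealer has 3 equally likely choices, so probability 1/3; weight (1/4)·(1/3) = 1/12.
The weights sum to 1/3.
So P(the pea under cup 1 | the dealer opened cup 2) = (1/8) / (1/3) = 3/8.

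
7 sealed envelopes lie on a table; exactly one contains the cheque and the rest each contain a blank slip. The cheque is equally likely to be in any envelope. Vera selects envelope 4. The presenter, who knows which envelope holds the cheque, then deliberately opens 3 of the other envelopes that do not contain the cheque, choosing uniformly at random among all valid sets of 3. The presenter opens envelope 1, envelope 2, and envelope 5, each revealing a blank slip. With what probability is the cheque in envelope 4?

1/7

Apply Bayes' rule, conditioning on where the cheque actually is.
If it is in any of envelopes 1, 2, and 5 (prior 1/7 each): that envelope was opened and seen not to hold the prize — ruled out; weight (1/7)·0 = 0 each.
If it is in any of envelopes 3, 6, and 7 (prior 1/7 each): the presenter has 10 equally likely choices, so probability 1/10; weight (1/7)·(1/10) = 1/70 each.
If it is in envelope 4 (prior 1/7): the presenter has 20 equally likely choices, so probability 1/20; weight (1/7)·(1/20) = 1/140.
The weights sum to 1/20.
So P(the cheque in envelope 4 | the presenter opened envelope 1, envelope 2, and envelope 5) = (1/140) / (1/20) = 1/7.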